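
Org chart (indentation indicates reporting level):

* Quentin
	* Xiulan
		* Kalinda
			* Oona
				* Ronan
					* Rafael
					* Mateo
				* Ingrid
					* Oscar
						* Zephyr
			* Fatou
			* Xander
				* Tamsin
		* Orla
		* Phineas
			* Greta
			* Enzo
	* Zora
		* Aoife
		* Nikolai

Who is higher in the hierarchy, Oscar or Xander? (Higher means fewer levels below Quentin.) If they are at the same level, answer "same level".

Xander

Oscar is 5 levels below Quentin; Xander is 3. Xander is higher.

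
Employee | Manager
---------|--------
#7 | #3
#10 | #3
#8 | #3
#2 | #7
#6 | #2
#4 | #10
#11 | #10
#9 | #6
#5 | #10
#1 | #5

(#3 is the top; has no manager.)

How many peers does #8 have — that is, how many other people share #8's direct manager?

2

#8 reports to #3. #3's other direct reports are #7, #10 — 2 peers.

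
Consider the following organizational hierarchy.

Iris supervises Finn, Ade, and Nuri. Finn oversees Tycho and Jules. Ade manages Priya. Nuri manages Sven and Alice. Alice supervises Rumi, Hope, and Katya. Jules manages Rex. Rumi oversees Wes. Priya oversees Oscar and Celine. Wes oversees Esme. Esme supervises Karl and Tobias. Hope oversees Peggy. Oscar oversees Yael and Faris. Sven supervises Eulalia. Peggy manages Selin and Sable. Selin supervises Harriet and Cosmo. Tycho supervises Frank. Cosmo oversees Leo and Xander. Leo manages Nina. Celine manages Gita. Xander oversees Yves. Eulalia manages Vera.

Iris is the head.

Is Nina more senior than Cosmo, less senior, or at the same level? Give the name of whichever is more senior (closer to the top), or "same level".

Cosmo

Nina is 8 levels below Iris; Cosmo is 6. Cosmo is higher.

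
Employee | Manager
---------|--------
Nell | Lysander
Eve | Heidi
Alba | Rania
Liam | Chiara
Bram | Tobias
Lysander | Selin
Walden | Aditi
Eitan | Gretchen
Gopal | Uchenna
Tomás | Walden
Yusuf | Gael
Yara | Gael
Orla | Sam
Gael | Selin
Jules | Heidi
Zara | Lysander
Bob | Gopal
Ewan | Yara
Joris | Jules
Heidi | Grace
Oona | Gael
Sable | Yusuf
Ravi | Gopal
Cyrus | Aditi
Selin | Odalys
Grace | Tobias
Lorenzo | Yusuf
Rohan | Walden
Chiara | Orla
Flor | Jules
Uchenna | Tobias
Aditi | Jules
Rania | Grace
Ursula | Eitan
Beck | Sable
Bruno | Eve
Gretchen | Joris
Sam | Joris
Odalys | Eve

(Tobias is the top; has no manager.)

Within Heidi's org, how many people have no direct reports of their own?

13

The people in Heidi's organization with no one reporting to them are Bruno, Ewan, Oona, Lorenzo, Beck, Zara, Nell, Cyrus, Rohan, Tomás, Ursula, Liam, Flor. That is 13.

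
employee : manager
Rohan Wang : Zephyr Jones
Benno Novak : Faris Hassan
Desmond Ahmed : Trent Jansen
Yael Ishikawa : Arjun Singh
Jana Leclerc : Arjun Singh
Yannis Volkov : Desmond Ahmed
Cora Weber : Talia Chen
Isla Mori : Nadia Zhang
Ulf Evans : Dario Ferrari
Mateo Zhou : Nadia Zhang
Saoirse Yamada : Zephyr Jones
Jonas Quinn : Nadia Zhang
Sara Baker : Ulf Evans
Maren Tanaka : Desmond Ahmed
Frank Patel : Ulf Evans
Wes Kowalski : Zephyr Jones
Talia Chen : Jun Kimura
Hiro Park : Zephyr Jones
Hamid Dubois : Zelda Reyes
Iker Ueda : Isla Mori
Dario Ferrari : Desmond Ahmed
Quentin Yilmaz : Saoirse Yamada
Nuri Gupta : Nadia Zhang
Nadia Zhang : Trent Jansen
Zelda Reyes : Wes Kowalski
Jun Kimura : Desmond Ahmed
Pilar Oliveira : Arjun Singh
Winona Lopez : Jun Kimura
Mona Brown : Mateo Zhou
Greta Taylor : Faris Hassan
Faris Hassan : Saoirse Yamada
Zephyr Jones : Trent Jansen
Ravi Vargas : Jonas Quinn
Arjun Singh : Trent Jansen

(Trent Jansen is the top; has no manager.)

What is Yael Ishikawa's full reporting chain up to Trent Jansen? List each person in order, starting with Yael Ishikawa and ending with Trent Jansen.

Yael Ishikawa reports to Arjun Singh. Arjun Singh reports to Trent Jansen. Trent Jansen is at the top.

Yael Ishikawa -> Arjun Singh -> Trent Jansen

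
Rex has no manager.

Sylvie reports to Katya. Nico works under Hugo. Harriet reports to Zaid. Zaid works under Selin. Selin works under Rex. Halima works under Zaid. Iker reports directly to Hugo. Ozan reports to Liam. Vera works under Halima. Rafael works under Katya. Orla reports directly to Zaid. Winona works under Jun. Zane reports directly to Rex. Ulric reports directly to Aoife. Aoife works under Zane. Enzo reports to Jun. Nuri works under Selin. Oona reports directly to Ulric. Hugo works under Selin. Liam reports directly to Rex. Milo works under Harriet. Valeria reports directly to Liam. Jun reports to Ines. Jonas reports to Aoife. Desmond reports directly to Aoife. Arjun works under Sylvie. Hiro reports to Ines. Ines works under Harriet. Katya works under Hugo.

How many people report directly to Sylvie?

1

Sylvie directly manages Arjun. That is 1 direct report.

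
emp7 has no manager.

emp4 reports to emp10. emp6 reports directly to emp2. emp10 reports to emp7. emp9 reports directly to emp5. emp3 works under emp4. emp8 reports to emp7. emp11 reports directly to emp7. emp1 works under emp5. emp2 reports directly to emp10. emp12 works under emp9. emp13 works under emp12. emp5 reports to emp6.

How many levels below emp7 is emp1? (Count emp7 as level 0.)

Chain from emp1 up to emp7: emp1 → emp5 → emp6 → emp2 → emp10 → emp7. That is 5 steps up, so emp1 is 5 levels below emp7.

5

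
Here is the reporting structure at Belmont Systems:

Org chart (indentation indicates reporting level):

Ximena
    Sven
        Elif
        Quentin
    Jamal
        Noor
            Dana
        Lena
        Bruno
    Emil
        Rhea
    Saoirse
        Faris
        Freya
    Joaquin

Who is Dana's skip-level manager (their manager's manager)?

Jamal

Dana reports to Noor, and Noor reports to Jamal. So Dana's skip-level manager is Jamal.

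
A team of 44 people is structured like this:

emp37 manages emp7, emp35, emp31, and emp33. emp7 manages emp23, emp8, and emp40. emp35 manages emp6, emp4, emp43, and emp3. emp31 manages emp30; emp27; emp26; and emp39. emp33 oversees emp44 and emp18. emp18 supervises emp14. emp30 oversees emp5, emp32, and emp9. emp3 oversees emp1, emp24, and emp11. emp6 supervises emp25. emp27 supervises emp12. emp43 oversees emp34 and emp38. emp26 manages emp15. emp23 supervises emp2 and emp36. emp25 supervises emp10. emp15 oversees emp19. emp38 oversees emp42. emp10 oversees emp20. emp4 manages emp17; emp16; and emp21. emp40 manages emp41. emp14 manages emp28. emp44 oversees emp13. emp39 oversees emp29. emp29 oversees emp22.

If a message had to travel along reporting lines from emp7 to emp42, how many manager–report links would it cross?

emp7 is 1 level below emp37, and emp42 is 4 levels below emp37 (their lowest common manager). The shortest path runs up from emp7 to emp37 and back down to emp42: 1 + 4 = 5 links.

5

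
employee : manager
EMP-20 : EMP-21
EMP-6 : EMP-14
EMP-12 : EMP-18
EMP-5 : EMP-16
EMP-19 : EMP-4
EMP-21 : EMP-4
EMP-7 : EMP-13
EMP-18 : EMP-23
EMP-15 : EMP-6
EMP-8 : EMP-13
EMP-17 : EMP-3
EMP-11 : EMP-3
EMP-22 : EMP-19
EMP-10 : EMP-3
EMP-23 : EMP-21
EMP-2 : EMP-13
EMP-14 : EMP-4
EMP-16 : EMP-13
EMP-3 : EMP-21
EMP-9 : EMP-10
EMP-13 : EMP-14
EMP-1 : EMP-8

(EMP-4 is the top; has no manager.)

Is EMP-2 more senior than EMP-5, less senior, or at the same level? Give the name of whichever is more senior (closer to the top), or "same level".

EMP-2 is 3 levels below EMP-4; EMP-5 is 4. EMP-2 is higher.

EMP-2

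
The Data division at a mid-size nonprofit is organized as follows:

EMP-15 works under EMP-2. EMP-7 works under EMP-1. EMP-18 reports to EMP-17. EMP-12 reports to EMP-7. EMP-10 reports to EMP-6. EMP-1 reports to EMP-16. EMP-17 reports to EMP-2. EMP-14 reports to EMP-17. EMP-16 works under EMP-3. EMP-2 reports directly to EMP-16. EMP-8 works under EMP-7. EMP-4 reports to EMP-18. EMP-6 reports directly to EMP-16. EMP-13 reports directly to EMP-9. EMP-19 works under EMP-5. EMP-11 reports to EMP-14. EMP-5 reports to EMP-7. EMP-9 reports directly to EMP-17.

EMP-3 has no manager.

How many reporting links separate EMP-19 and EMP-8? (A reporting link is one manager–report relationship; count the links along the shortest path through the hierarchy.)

3

EMP-19 is 2 levels below EMP-7, and EMP-8 is 1 level below EMP-7 (their lowest common manager). The shortest path runs up from EMP-19 to EMP-7 and back down to EMP-8: 2 + 1 = 3 links.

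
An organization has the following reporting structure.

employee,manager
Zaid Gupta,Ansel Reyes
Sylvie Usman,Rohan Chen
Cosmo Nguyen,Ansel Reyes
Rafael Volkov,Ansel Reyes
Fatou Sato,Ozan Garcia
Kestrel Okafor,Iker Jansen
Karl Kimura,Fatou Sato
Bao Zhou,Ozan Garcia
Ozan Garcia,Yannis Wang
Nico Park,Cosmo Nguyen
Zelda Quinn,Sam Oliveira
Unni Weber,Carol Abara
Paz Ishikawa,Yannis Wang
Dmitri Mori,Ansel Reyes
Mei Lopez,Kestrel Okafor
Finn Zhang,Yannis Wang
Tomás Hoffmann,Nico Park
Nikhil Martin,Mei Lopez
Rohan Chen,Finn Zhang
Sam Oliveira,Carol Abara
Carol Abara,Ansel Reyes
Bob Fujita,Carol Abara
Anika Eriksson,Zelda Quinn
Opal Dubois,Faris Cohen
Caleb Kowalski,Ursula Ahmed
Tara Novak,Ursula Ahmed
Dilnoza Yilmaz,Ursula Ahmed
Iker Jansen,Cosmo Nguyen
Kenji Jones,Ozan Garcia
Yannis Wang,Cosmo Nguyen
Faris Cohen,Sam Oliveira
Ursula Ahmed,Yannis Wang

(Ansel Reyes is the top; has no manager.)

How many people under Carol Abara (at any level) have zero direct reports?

4

The people in Carol Abara's organization with no one reporting to them are Unni Weber, Bob Fujita, Opal Dubois, Anika Eriksson. That is 4.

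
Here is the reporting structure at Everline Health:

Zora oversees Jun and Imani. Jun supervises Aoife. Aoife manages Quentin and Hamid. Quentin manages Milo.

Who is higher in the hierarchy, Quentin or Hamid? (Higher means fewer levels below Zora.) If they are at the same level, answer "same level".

Both Quentin and Hamid are 3 levels below Zora.

same level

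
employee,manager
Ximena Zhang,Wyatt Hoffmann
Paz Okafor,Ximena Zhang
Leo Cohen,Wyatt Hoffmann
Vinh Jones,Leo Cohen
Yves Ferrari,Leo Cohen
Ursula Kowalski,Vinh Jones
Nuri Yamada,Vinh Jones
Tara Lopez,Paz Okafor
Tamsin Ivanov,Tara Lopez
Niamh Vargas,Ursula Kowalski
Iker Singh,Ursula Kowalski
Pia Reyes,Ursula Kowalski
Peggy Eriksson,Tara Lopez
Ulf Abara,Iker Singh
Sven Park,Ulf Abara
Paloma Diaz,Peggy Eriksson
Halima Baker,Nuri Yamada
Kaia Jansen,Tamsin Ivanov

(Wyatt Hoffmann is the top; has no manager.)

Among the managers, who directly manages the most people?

Ursula Kowalski

Direct-report counts: Wyatt Hoffmann has 2; Leo Cohen has 2; Vinh Jones has 2; Nuri Yamada has 1; Ursula Kowalski has 3; Iker Singh has 1; Ulf Abara has 1; Ximena Zhang has 1; Paz Okafor has 1; Tara Lopez has 2; Peggy Eriksson has 1; Tamsin Ivanov has 1. The largest is 3, held by Ursula Kowalski.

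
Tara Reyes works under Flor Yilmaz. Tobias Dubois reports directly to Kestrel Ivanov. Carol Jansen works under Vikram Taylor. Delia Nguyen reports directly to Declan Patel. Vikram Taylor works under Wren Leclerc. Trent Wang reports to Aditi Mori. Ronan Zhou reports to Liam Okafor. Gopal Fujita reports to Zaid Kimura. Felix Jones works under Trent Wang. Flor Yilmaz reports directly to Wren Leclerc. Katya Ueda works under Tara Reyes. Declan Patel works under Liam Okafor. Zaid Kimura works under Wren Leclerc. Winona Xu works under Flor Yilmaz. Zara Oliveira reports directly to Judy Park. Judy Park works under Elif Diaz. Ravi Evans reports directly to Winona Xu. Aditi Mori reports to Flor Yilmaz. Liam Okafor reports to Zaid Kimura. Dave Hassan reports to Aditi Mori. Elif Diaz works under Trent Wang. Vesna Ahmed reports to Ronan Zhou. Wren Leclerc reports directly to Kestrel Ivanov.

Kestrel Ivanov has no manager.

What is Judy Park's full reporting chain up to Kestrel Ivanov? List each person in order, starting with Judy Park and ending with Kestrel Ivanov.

Judy Park -> Elif Diaz -> Trent Wang -> Aditi Mori -> Flor Yilmaz -> Wren Leclerc -> Kestrel Ivanov

Judy Park reports to Elif Diaz. Elif Diaz reports to Trent Wang. Trent Wang reports to Aditi Mori. Aditi Mori reports to Flor Yilmaz. Flor Yilmaz reports to Wren Leclerc. Wren Leclerc reports to Kestrel Ivanov. Kestrel Ivanov is at the top.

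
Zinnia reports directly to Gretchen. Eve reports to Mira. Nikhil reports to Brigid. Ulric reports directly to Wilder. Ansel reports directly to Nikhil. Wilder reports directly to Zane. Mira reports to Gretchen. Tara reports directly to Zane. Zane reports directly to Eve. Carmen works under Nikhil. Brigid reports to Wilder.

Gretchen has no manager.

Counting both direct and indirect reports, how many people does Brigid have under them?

3

Brigid directly manages Nikhil. Under Nikhil: Ansel, Carmen (2). That's 3 in total.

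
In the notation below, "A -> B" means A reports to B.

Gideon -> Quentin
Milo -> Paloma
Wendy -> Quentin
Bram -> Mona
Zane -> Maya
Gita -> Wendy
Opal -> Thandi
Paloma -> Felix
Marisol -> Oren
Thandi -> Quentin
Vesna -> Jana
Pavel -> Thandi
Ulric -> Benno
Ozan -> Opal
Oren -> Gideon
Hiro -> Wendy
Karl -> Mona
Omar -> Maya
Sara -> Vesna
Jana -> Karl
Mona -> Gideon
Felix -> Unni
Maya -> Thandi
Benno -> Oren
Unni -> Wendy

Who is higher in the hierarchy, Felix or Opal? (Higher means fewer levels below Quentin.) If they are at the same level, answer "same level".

Opal

Felix is 3 levels below Quentin; Opal is 2. Opal is higher.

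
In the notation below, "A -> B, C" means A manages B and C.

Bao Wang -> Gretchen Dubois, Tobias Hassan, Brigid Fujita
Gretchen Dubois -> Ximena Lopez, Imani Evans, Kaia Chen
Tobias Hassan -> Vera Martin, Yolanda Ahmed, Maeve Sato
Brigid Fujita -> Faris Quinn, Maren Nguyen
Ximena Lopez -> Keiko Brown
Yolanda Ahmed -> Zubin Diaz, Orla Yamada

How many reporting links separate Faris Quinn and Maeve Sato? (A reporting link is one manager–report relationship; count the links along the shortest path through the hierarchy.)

Faris Quinn is 2 levels below Bao Wang, and Maeve Sato is 2 levels below Bao Wang (their lowest common manager). The shortest path runs up from Faris Quinn to Bao Wang and back down to Maeve Sato: 2 + 2 = 4 links.

4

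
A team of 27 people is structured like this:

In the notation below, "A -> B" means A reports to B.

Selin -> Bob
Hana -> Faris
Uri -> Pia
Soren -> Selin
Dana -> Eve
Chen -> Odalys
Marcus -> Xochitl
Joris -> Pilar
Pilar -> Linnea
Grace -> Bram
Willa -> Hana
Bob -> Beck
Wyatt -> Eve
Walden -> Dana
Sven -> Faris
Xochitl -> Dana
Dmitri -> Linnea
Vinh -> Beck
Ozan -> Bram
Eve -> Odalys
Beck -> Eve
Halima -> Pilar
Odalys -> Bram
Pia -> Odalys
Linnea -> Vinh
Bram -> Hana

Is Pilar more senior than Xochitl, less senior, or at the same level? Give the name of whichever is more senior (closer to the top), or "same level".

Pilar is 8 levels below Faris; Xochitl is 6. Xochitl is higher.

Xochitl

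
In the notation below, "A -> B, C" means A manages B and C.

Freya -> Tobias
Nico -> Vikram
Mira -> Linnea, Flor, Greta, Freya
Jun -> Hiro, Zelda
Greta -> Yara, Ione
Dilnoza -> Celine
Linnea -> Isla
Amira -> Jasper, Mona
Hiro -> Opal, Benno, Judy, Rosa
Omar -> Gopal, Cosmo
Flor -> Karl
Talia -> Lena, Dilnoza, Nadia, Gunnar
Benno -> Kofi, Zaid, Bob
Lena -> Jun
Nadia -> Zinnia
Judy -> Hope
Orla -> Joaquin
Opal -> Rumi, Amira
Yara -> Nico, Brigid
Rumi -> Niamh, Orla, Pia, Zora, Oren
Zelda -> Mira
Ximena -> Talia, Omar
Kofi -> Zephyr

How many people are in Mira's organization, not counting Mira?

12

Mira directly manages Linnea, Flor, Greta, Freya. Under Linnea: Isla (1). Under Flor: Karl (1). Under Greta: Ione, Yara, Brigid, Nico, Vikram (5). Under Freya: Tobias (1). So Mira's organization is 4 direct reports plus everyone under them: 2 + 2 + 6 + 2 = 12.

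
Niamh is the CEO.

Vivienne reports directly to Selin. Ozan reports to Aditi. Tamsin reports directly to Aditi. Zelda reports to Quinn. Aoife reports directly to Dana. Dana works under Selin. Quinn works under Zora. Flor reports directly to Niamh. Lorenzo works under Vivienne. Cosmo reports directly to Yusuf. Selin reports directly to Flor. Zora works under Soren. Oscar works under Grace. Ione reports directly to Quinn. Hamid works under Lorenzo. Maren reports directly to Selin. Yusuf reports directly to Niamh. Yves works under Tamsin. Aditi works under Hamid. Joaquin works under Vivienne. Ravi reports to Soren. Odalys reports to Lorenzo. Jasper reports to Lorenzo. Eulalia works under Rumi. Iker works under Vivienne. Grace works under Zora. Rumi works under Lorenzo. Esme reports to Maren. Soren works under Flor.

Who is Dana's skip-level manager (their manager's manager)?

Flor

Dana reports to Selin, and Selin reports to Flor. So Dana's skip-level manager is Flor.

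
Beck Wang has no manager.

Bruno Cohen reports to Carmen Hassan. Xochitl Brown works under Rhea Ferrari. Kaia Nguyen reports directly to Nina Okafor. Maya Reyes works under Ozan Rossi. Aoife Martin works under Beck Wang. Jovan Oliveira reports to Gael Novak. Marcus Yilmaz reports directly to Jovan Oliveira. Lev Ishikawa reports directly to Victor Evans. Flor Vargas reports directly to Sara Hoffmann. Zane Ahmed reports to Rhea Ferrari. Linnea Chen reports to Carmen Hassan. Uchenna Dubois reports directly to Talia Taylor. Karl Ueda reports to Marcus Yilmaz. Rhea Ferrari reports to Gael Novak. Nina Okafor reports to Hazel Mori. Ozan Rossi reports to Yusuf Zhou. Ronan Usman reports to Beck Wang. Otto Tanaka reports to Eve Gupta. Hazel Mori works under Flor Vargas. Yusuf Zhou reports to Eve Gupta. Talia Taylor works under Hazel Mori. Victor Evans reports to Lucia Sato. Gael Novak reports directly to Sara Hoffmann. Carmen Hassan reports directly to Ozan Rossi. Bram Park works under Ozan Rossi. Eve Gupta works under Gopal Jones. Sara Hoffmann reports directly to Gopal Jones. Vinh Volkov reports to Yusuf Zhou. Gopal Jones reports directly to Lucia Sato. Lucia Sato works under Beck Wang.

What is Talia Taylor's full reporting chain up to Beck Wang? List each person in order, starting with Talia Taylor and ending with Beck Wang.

Talia Taylor reports to Hazel Mori. Hazel Mori reports to Flor Vargas. Flor Vargas reports to Sara Hoffmann. Sara Hoffmann reports to Gopal Jones. Gopal Jones reports to Lucia Sato. Lucia Sato reports to Beck Wang. Beck Wang is at the top.

Talia Taylor -> Hazel Mori -> Flor Vargas -> Sara Hoffmann -> Gopal Jones -> Lucia Sato -> Beck Wang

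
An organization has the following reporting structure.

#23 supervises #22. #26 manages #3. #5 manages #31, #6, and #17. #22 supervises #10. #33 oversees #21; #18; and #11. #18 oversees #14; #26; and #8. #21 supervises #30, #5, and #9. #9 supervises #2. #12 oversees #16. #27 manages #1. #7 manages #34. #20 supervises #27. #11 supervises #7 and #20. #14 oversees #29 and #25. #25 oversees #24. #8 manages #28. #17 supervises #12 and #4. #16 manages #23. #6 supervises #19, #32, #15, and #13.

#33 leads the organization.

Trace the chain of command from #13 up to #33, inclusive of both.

#13 -> #6 -> #5 -> #21 -> #33

#13 reports to #6. #6 reports to #5. #5 reports to #21. #21 reports to #33. #33 is at the top.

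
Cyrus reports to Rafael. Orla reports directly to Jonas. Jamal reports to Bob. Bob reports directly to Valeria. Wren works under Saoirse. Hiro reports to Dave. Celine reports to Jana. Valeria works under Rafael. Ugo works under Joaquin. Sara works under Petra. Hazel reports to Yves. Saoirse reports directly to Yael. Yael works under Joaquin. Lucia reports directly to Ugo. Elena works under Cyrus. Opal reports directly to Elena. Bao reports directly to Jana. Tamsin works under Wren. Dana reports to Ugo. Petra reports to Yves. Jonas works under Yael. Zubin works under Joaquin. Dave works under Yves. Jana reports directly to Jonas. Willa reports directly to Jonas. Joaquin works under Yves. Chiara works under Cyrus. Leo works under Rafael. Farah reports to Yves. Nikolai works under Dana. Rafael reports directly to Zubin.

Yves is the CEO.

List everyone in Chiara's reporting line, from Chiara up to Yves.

Chiara reports to Cyrus. Cyrus reports to Rafael. Rafael reports to Zubin. Zubin reports to Joaquin. Joaquin reports to Yves. Yves is at the top.

Chiara -> Cyrus -> Rafael -> Zubin -> Joaquin -> Yves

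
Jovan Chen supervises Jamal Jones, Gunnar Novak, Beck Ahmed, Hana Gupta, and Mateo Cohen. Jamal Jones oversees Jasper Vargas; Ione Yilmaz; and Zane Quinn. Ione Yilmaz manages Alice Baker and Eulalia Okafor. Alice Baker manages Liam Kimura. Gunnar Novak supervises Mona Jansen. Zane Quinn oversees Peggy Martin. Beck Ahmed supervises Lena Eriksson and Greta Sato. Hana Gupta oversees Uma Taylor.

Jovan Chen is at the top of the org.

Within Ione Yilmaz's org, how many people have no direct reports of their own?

The people in Ione Yilmaz's organization with no one reporting to them are Eulalia Okafor, Liam Kimura. That is 2.

2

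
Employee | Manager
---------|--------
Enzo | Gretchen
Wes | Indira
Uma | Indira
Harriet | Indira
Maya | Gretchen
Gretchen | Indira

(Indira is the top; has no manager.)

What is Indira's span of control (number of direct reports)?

4

Indira directly manages Gretchen, Uma, Harriet, Wes. That is 4 direct reports.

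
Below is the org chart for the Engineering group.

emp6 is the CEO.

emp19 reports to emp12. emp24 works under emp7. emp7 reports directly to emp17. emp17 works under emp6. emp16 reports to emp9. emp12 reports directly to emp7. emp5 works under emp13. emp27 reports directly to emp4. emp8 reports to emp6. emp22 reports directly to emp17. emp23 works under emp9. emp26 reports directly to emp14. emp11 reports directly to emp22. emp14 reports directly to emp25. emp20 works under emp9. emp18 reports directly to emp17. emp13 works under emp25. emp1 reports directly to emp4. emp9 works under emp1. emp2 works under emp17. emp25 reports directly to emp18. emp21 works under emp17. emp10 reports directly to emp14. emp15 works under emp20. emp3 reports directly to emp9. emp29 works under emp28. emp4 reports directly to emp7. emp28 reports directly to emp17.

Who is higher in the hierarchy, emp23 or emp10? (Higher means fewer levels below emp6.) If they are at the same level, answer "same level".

emp23 is 6 levels below emp6; emp10 is 5. emp10 is higher.

emp10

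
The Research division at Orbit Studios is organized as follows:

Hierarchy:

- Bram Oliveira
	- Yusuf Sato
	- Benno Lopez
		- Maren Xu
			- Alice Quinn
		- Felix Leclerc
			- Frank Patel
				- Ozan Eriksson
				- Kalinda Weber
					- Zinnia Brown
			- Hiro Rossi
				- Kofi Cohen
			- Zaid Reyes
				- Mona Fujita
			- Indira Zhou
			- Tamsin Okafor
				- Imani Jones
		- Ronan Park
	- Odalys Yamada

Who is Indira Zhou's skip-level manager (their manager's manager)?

Benno Lopez

Indira Zhou reports to Felix Leclerc, and Felix Leclerc reports to Benno Lopez. So Indira Zhou's skip-level manager is Benno Lopez.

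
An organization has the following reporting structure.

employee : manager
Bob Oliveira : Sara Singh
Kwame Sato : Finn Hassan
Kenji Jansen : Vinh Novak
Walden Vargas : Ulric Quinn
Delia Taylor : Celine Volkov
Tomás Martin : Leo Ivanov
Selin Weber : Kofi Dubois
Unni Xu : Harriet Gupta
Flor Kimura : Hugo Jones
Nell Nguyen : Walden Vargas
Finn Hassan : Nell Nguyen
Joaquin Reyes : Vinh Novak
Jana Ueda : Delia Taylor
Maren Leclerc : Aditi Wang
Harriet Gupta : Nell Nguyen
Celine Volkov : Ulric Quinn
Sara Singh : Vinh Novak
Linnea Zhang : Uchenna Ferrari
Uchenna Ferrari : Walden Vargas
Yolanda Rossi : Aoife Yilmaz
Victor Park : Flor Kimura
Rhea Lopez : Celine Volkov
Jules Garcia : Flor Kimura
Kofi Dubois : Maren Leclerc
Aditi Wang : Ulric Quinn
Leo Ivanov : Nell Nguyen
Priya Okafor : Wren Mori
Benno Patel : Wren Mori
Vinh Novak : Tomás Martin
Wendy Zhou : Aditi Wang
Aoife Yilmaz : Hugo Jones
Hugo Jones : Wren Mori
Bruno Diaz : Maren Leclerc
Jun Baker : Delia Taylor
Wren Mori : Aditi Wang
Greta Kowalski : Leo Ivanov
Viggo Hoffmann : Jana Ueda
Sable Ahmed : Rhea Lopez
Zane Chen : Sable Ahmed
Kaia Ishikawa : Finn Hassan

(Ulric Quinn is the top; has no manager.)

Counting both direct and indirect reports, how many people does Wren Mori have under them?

Wren Mori directly manages Hugo Jones, Priya Okafor, Benno Patel. Under Hugo Jones: Aoife Yilmaz, Yolanda Rossi, Flor Kimura, Victor Park, Jules Garcia (5). Priya Okafor has no reports. Benno Patel has no reports. So Wren Mori's organization is 3 direct reports plus everyone under them: 6 + 1 + 1 = 8.

8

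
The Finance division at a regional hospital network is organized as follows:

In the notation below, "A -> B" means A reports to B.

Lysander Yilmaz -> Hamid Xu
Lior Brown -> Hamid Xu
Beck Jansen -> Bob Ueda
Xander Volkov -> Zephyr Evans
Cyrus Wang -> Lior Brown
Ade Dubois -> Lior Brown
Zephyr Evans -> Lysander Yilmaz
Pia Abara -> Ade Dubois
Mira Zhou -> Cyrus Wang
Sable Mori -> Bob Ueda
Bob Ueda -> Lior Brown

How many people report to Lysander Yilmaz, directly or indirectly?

2

Lysander Yilmaz directly manages Zephyr Evans. Under Zephyr Evans: Xander Volkov (1). That's 2 in total.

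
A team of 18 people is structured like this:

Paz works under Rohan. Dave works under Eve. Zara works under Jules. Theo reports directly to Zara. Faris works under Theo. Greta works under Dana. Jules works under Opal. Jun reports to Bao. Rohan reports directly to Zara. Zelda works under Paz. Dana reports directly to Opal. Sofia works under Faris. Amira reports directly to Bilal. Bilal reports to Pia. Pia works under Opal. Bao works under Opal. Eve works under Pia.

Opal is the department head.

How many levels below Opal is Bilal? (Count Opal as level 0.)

Chain from Bilal up to Opal: Bilal → Pia → Opal. That is 2 steps up, so Bilal is 2 levels below Opal.

2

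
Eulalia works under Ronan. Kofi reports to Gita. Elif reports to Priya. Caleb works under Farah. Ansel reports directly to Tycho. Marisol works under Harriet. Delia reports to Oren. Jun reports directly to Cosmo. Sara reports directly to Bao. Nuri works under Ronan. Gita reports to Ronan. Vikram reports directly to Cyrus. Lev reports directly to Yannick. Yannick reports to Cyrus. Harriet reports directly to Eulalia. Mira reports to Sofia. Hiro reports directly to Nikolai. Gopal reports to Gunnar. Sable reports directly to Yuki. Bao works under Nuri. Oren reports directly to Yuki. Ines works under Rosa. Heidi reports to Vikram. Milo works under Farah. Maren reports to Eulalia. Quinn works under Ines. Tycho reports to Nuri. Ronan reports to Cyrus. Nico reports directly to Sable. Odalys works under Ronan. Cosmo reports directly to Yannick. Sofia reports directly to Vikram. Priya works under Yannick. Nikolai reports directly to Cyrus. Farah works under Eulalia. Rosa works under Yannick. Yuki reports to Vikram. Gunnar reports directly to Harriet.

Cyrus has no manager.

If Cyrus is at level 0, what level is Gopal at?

Chain from Gopal up to Cyrus: Gopal → Gunnar → Harriet → Eulalia → Ronan → Cyrus. That is 5 steps up, so Gopal is 5 levels below Cyrus.

5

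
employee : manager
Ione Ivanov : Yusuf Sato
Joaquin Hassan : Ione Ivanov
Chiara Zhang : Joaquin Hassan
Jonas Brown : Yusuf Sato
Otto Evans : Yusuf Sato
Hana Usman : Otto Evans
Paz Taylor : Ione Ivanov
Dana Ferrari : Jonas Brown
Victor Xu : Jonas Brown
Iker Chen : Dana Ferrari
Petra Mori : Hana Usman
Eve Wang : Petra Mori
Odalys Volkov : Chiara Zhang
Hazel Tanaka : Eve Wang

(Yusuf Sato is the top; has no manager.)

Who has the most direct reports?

Yusuf Sato

Direct-report counts: Yusuf Sato has 3; Otto Evans has 1; Hana Usman has 1; Petra Mori has 1; Eve Wang has 1; Jonas Brown has 2; Dana Ferrari has 1; Ione Ivanov has 2; Joaquin Hassan has 1; Chiara Zhang has 1. The largest is 3, held by Yusuf Sato.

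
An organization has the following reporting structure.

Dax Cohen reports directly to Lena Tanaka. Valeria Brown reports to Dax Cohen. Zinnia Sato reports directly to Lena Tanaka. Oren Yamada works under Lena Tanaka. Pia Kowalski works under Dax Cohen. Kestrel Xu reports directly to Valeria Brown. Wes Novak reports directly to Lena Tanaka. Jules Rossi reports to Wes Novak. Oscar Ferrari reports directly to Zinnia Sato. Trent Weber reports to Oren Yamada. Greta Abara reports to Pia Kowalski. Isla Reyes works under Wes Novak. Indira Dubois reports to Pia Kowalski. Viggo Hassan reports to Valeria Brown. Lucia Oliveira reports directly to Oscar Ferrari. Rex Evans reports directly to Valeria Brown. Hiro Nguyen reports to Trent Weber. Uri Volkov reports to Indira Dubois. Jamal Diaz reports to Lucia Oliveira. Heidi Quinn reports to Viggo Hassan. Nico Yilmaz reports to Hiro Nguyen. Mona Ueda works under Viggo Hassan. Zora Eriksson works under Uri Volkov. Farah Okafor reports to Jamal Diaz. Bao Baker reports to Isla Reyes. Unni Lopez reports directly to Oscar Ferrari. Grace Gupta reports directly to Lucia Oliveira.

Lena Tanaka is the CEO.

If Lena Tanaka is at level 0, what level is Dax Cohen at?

Chain from Dax Cohen up to Lena Tanaka: Dax Cohen → Lena Tanaka. That is 1 step up, so Dax Cohen is 1 level below Lena Tanaka.

1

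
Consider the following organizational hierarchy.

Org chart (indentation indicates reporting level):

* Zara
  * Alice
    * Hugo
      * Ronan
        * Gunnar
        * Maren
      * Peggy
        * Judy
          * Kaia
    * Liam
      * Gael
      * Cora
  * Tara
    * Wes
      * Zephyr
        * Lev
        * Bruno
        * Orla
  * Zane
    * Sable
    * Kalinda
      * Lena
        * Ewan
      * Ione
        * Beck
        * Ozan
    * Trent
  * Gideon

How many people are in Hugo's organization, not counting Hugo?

6

Hugo directly manages Ronan, Peggy. Under Ronan: Maren, Gunnar (2). Under Peggy: Judy, Kaia (2). So Hugo's organization is 2 direct reports plus everyone under them: 3 + 3 = 6.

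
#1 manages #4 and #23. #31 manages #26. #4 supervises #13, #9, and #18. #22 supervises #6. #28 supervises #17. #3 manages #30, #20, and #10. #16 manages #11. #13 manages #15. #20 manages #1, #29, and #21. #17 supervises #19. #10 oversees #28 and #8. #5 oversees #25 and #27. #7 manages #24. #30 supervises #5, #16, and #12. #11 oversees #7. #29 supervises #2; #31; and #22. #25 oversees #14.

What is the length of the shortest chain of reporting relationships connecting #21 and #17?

5

#21 is 2 levels below #3, and #17 is 3 levels below #3 (their lowest common manager). The shortest path runs up from #21 to #3 and back down to #17: 2 + 3 = 5 links.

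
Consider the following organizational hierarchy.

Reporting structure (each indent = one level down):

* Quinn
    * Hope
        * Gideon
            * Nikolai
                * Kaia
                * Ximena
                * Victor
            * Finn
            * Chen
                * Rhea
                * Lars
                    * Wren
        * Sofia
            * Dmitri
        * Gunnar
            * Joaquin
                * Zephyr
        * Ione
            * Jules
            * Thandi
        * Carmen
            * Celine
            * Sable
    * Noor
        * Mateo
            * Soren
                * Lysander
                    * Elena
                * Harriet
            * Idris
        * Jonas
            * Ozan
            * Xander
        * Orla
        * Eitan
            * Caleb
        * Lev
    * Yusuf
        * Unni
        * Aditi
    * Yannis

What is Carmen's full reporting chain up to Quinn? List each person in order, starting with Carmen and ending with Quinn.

Carmen -> Hope -> Quinn

Carmen reports to Hope. Hope reports to Quinn. Quinn is at the top.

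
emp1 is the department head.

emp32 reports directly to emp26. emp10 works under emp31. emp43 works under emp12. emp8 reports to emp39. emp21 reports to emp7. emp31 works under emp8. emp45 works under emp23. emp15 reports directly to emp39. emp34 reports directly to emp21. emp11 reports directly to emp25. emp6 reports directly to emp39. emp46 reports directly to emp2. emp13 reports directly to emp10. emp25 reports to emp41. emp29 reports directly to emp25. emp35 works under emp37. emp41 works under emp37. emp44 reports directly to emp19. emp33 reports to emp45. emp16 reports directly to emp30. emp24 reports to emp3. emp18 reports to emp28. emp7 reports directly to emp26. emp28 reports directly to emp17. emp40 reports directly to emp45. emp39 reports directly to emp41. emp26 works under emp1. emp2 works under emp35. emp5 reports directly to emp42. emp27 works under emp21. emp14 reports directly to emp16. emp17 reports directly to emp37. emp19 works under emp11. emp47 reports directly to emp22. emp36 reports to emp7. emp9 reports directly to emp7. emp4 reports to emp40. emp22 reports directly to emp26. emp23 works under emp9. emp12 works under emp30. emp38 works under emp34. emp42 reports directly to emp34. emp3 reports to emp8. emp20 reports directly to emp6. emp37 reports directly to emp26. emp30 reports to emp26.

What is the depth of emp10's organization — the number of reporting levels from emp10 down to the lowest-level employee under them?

1

The longest chain under emp10 runs emp10 → emp13, which is 1 level below emp10.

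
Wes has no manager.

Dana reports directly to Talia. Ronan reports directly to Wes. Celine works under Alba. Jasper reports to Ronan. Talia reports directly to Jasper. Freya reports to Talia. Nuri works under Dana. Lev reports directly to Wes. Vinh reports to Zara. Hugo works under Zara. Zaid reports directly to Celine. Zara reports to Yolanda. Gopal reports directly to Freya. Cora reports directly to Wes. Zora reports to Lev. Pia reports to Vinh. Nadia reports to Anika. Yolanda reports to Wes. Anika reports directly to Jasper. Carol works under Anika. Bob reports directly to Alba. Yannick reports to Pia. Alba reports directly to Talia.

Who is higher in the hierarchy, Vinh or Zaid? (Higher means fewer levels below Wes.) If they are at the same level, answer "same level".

Vinh is 3 levels below Wes; Zaid is 6. Vinh is higher.

Vinh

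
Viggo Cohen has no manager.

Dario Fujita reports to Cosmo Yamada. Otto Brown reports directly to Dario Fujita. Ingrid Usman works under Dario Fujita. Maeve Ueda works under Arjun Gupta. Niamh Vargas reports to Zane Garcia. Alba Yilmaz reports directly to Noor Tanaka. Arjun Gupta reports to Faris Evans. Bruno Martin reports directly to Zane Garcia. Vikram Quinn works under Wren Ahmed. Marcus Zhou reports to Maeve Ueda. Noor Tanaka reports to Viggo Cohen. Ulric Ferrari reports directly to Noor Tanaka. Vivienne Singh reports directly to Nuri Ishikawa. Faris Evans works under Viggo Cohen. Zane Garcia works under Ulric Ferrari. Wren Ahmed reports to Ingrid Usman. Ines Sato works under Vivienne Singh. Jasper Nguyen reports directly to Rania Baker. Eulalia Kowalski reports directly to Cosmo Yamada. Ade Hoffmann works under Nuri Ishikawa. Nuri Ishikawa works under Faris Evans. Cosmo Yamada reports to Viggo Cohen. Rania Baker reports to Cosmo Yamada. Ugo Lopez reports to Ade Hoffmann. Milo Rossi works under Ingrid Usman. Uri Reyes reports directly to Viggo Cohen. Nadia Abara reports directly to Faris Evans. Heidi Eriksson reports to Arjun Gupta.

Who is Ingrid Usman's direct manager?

Dario Fujita

Ingrid Usman reports directly to Dario Fujita.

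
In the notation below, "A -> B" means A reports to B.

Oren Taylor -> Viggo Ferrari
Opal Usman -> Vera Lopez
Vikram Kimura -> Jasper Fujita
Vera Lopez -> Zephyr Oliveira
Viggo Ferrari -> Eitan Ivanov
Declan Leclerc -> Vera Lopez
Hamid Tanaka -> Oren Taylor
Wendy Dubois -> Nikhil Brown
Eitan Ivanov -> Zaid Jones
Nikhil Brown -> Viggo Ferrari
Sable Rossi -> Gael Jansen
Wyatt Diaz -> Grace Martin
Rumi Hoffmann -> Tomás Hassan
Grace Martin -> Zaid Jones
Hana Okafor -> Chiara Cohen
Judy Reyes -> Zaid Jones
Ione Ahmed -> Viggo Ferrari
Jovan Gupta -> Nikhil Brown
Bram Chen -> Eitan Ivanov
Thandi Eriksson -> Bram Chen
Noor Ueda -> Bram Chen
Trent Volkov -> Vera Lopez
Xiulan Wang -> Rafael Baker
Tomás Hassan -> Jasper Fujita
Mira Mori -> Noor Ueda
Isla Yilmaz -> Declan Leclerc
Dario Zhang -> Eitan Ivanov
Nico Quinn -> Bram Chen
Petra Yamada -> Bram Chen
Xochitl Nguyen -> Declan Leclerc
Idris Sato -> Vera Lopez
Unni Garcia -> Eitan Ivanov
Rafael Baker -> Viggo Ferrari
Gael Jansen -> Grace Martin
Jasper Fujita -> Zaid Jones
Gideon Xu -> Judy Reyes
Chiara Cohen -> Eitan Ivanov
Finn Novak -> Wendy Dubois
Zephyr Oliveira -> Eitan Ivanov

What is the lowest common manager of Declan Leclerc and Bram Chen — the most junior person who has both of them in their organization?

Eitan Ivanov

Declan Leclerc's chain of managers is Vera Lopez, Zephyr Oliveira, Eitan Ivanov, Zaid Jones. Bram Chen's chain of managers is Eitan Ivanov, Zaid Jones. The first manager that appears in both chains is Eitan Ivanov.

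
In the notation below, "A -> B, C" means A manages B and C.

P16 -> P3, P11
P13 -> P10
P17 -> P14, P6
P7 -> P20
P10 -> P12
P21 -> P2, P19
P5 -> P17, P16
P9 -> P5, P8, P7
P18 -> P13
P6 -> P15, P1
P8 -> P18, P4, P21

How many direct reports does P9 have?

3

P9 directly manages P5, P8, P7. That is 3 direct reports.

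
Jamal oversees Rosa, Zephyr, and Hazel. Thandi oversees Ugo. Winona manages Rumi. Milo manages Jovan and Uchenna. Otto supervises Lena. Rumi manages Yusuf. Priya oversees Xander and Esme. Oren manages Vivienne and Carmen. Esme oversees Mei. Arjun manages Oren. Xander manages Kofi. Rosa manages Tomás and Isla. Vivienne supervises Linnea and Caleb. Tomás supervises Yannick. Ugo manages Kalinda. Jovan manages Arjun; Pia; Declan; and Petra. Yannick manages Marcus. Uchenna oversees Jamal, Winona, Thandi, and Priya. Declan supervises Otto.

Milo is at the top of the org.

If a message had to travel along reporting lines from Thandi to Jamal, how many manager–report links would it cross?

2

Thandi is 1 level below Uchenna, and Jamal is 1 level below Uchenna (their lowest common manager). The shortest path runs up from Thandi to Uchenna and back down to Jamal: 1 + 1 = 2 links.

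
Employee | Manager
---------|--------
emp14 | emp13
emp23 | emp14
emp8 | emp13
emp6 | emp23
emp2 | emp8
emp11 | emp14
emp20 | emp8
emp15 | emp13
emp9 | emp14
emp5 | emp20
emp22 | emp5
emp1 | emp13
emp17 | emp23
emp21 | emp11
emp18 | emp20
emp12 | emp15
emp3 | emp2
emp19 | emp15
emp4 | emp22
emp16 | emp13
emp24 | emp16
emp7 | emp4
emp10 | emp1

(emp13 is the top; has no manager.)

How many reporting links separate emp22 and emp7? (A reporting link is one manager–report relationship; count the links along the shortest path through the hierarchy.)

2

emp7 is in emp22's organization: the chain from emp7 up to emp22 is emp7 → emp4 → emp22, which is 2 links.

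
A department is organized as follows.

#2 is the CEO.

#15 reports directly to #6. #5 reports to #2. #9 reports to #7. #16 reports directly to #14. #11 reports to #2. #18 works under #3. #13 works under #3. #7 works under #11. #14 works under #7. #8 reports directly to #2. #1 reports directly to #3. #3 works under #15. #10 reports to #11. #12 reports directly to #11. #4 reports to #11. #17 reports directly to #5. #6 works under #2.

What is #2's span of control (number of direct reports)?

#2 directly manages #6, #11, #5, #8. That is 4 direct reports.

4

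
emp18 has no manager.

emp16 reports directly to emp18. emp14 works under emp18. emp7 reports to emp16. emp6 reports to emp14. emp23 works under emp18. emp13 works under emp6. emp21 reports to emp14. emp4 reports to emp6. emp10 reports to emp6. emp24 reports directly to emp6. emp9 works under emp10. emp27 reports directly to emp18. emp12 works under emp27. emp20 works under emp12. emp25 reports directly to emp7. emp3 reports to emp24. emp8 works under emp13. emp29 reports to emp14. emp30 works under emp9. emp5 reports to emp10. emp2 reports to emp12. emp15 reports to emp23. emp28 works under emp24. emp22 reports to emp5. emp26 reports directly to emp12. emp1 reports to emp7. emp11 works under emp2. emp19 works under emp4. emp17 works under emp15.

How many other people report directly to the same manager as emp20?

emp20 reports to emp12. emp12's other direct reports are emp2, emp26 — 2 peers.

2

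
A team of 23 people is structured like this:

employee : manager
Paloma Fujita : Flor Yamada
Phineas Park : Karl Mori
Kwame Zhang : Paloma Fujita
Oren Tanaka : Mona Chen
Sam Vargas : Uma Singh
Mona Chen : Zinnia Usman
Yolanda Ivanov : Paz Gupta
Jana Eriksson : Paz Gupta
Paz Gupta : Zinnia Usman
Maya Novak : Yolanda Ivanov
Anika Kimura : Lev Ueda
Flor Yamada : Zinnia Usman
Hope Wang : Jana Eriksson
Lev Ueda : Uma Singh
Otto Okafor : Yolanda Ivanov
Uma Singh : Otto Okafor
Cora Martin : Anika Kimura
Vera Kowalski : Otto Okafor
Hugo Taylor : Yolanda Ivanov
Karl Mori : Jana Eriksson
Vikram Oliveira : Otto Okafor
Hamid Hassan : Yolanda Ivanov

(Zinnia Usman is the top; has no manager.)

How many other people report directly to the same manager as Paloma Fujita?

0

Paloma Fujita reports to Flor Yamada, and Flor Yamada has no other direct reports. Paloma Fujita has 0 peers.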